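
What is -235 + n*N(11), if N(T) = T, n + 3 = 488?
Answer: 5100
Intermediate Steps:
n = 485 (n = -3 + 488 = 485)
-235 + n*N(11) = -235 + 485*11 = -235 + 5335 = 5100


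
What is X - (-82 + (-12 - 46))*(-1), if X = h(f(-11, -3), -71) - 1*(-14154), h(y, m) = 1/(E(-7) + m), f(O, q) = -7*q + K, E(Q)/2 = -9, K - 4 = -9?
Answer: 1247245/89 ≈ 14014.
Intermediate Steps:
K = -5 (K = 4 - 9 = -5)
E(Q) = -18 (E(Q) = 2*(-9) = -18)
f(O, q) = -5 - 7*q (f(O, q) = -7*q - 5 = -5 - 7*q)
h(y, m) = 1/(-18 + m)
X = 1259705/89 (X = 1/(-18 - 71) - 1*(-14154) = 1/(-89) + 14154 = -1/89 + 14154 = 1259705/89 ≈ 14154.)
X - (-82 + (-12 - 46))*(-1) = 1259705/89 - (-82 + (-12 - 46))*(-1) = 1259705/89 - (-82 - 58)*(-1) = 1259705/89 - (-140)*(-1) = 1259705/89 - 1*140 = 1259705/89 - 140 = 1247245/89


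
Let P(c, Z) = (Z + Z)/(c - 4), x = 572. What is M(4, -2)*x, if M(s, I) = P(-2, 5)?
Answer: -2860/3 ≈ -953.33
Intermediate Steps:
P(c, Z) = 2*Z/(-4 + c) (P(c, Z) = (2*Z)/(-4 + c) = 2*Z/(-4 + c))
M(s, I) = -5/3 (M(s, I) = 2*5/(-4 - 2) = 2*5/(-6) = 2*5*(-1/6) = -5/3)
M(4, -2)*x = -5/3*572 = -2860/3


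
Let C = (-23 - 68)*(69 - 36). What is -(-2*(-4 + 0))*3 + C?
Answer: -3027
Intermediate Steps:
C = -3003 (C = -91*33 = -3003)
-(-2*(-4 + 0))*3 + C = -(-2*(-4 + 0))*3 - 3003 = -(-2*(-4))*3 - 3003 = -8*3 - 3003 = -1*24 - 3003 = -24 - 3003 = -3027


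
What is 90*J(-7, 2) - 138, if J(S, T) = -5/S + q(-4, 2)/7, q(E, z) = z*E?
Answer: -1236/7 ≈ -176.57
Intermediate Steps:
q(E, z) = E*z
J(S, T) = -8/7 - 5/S (J(S, T) = -5/S - 4*2/7 = -5/S - 8*⅐ = -5/S - 8/7 = -8/7 - 5/S)
90*J(-7, 2) - 138 = 90*(-8/7 - 5/(-7)) - 138 = 90*(-8/7 - 5*(-⅐)) - 138 = 90*(-8/7 + 5/7) - 138 = 90*(-3/7) - 138 = -270/7 - 138 = -1236/7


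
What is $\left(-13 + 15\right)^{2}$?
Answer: $4$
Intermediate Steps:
$\left(-13 + 15\right)^{2} = 2^{2} = 4$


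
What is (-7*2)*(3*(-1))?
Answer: 42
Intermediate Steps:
(-7*2)*(3*(-1)) = -14*(-3) = 42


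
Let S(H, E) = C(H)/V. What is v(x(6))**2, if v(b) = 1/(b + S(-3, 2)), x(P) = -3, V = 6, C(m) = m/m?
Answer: 36/289 ≈ 0.12457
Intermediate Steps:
C(m) = 1
S(H, E) = 1/6
v(b) = 1/(1/6 + b) (v(b) = 1/(b + 1/6) = 1/(1/6 + b))
v(x(6))**2 = (6/(1 + 6*(-3)))**2 = (6/(1 - 18))**2 = (6/(-17))**2 = (6*(-1/17))**2 = (-6/17)**2 = 36/289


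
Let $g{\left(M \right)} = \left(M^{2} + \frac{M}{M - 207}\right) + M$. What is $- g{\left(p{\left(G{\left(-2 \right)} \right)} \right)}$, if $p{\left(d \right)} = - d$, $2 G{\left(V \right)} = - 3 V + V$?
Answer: $- \frac{420}{209} \approx -2.0096$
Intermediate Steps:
$G{\left(V \right)} = - V$ ($G{\left(V \right)} = \frac{- 3 V + V}{2} = \frac{\left(-2\right) V}{2} = - V$)
$g{\left(M \right)} = M + M^{2} + \frac{M}{-207 + M}$ ($g{\left(M \right)} = \left(M^{2} + \frac{M}{-207 + M}\right) + M = M + M^{2} + \frac{M}{-207 + M}$)
$- g{\left(p{\left(G{\left(-2 \right)} \right)} \right)} = - \frac{- \left(-1\right) \left(-2\right) \left(-206 + \left(- \left(-1\right) \left(-2\right)\right)^{2} - 206 \left(- \left(-1\right) \left(-2\right)\right)\right)}{-207 - \left(-1\right) \left(-2\right)} = - \frac{\left(-1\right) 2 \left(-206 + \left(\left(-1\right) 2\right)^{2} - 206 \left(\left(-1\right) 2\right)\right)}{-207 - 2} = - \frac{\left(-2\right) \left(-206 + \left(-2\right)^{2} - -412\right)}{-207 - 2} = - \frac{\left(-2\right) \left(-206 + 4 + 412\right)}{-209} = - \frac{\left(-2\right) \left(-1\right) 210}{209} = \left(-1\right) \frac{420}{209} = - \frac{420}{209}$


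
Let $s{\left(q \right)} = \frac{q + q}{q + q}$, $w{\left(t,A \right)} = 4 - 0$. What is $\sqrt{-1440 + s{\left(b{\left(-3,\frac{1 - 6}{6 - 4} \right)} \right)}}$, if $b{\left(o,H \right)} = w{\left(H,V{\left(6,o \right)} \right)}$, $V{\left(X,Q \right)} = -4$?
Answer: $i \sqrt{1439} \approx 37.934 i$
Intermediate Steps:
$w{\left(t,A \right)} = 4$ ($w{\left(t,A \right)} = 4 + 0 = 4$)
$b{\left(o,H \right)} = 4$
$s{\left(q \right)} = 1$ ($s{\left(q \right)} = \frac{2 q}{2 q} = 2 q \frac{1}{2 q} = 1$)
$\sqrt{-1440 + s{\left(b{\left(-3,\frac{1 - 6}{6 - 4} \right)} \right)}} = \sqrt{-1440 + 1} = \sqrt{-1439} = i \sqrt{1439}$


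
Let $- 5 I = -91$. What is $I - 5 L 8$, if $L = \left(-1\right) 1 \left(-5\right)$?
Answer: $- \frac{909}{5} \approx -181.8$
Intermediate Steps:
$I = \frac{91}{5}$ ($I = \left(- \frac{1}{5}\right) \left(-91\right) = \frac{91}{5} \approx 18.2$)
$L = 5$ ($L = \left(-1\right) \left(-5\right) = 5$)
$I - 5 L 8 = \frac{91}{5} - 5 \cdot 5 \cdot 8 = \frac{91}{5} - 25 \cdot 8 = \frac{91}{5} - 200 = - \frac{909}{5}$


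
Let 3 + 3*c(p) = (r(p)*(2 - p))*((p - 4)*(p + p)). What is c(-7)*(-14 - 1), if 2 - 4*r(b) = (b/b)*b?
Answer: -31155/2 ≈ -15578.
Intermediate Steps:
r(b) = 1/2 - b/4 (r(b) = 1/2 - b/b*b/4 = 1/2 - b/4)
c(p) = -1 + 2*p*(1/2 - p/4)*(-4 + p)*(2 - p)/3 (c(p) = -1 + (((1/2 - p/4)*(2 - p))*((p - 4)*(p + p)))/3 = -1 + (((1/2 - p/4)*(2 - p))*((-4 + p)*(2*p)))/3 = -1 + (((1/2 - p/4)*(2 - p))*(2*p*(-4 + p)))/3 = -1 + (2*p*(1/2 - p/4)*(-4 + p)*(2 - p))/3 = -1 + 2*p*(1/2 - p/4)*(-4 + p)*(2 - p)/3)
c(-7)*(-14 - 1) = (-1 - 8/3*(-7) - 4/3*(-7)**3 + (1/6)*(-7)**4 + (10/3)*(-7)**2)*(-14 - 1) = (-1 + 56/3 - 4/3*(-343) + (1/6)*2401 + (10/3)*49)*(-15) = (-1 + 56/3 + 1372/3 + 2401/6 + 490/3)*(-15) = (2077/2)*(-15) = -31155/2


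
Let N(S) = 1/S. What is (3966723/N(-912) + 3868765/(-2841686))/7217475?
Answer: -10280229271928701/20509797662850 ≈ -501.23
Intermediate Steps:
(3966723/N(-912) + 3868765/(-2841686))/7217475 = (3966723/(1/(-912)) + 3868765/(-2841686))/7217475 = (3966723/(-1/912) + 3868765*(-1/2841686))*(1/7217475) = (3966723*(-912) - 3868765/2841686)*(1/7217475) = (-3617651376 - 3868765/2841686)*(1/7217475) = -10280229271928701/2841686*1/7217475 = -10280229271928701/20509797662850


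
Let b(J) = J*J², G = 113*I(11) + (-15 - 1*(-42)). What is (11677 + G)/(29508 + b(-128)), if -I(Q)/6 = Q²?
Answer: 35167/1033822 ≈ 0.034016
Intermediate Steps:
I(Q) = -6*Q²
G = -82011 (G = 113*(-6*11²) + (-15 - 1*(-42)) = 113*(-6*121) + (-15 + 42) = 113*(-726) + 27 = -82038 + 27 = -82011)
b(J) = J³
(11677 + G)/(29508 + b(-128)) = (11677 - 82011)/(29508 + (-128)³) = -70334/(29508 - 2097152) = -70334/(-2067644) = -70334*(-1/2067644) = 35167/1033822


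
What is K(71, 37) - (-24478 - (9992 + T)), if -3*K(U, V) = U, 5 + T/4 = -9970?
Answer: -16361/3 ≈ -5453.7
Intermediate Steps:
T = -39900 (T = -20 + 4*(-9970) = -20 - 39880 = -39900)
K(U, V) = -U/3
K(71, 37) - (-24478 - (9992 + T)) = -⅓*71 - (-24478 - (9992 - 39900)) = -71/3 - (-24478 - 1*(-29908)) = -71/3 - (-24478 + 29908) = -71/3 - 1*5430 = -71/3 - 5430 = -16361/3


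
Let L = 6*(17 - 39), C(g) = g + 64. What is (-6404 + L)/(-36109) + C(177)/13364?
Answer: 96049373/482560676 ≈ 0.19904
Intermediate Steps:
C(g) = 64 + g
L = -132 (L = 6*(-22) = -132)
(-6404 + L)/(-36109) + C(177)/13364 = (-6404 - 132)/(-36109) + (64 + 177)/13364 = -6536*(-1/36109) + 241*(1/13364) = 6536/36109 + 241/13364 = 96049373/482560676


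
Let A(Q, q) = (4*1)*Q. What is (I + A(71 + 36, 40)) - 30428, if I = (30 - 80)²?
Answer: -27500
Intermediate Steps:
I = 2500 (I = (-50)² = 2500)
A(Q, q) = 4*Q
(I + A(71 + 36, 40)) - 30428 = (2500 + 4*(71 + 36)) - 30428 = (2500 + 4*107) - 30428 = (2500 + 428) - 30428 = 2928 - 30428 = -27500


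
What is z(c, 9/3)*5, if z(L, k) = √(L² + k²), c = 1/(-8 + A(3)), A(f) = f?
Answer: √226 ≈ 15.033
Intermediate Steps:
c = -⅕ (c = 1/(-8 + 3) = 1/(-5) = -⅕ ≈ -0.20000)
z(c, 9/3)*5 = √((-⅕)² + (9/3)²)*5 = √(1/25 + (9*(⅓))²)*5 = √(1/25 + 3²)*5 = √(1/25 + 9)*5 = √(226/25)*5 = (√226/5)*5 = √226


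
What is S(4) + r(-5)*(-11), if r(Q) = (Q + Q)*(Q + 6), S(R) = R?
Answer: 114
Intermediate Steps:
r(Q) = 2*Q*(6 + Q) (r(Q) = (2*Q)*(6 + Q) = 2*Q*(6 + Q))
S(4) + r(-5)*(-11) = 4 + (2*(-5)*(6 - 5))*(-11) = 4 + (2*(-5)*1)*(-11) = 4 - 10*(-11) = 4 + 110 = 114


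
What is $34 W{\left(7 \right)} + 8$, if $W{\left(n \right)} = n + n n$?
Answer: $1912$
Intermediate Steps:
$W{\left(n \right)} = n + n^{2}$
$34 W{\left(7 \right)} + 8 = 34 \cdot 7 \left(1 + 7\right) + 8 = 34 \cdot 7 \cdot 8 + 8 = 34 \cdot 56 + 8 = 1904 + 8 = 1912$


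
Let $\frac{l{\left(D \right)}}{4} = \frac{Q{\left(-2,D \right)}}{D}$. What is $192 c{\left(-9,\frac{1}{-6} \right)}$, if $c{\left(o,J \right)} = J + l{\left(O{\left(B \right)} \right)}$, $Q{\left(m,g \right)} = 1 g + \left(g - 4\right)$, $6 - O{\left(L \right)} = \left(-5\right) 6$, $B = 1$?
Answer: $\frac{4256}{3} \approx 1418.7$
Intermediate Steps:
$O{\left(L \right)} = 36$ ($O{\left(L \right)} = 6 - \left(-5\right) 6 = 6 - -30 = 6 + 30 = 36$)
$Q{\left(m,g \right)} = -4 + 2 g$ ($Q{\left(m,g \right)} = g + \left(-4 + g\right) = -4 + 2 g$)
$l{\left(D \right)} = \frac{4 \left(-4 + 2 D\right)}{D}$ ($l{\left(D \right)} = 4 \frac{-4 + 2 D}{D} = \frac{4 \left(-4 + 2 D\right)}{D}$)
$c{\left(o,J \right)} = \frac{68}{9} + J$ ($c{\left(o,J \right)} = J + \left(8 - \frac{16}{36}\right) = J + \left(8 - \frac{4}{9}\right) = J + \frac{68}{9} = \frac{68}{9} + J$)
$192 c{\left(-9,\frac{1}{-6} \right)} = 192 \left(\frac{68}{9} + \frac{1}{-6}\right) = 192 \left(\frac{68}{9} - \frac{1}{6}\right) = 192 \cdot \frac{133}{18} = \frac{4256}{3}$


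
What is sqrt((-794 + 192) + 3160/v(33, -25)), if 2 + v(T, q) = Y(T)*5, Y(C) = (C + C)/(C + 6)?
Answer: 2*I*sqrt(12453)/21 ≈ 10.628*I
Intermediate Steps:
Y(C) = 2*C/(6 + C) (Y(C) = (2*C)/(6 + C) = 2*C/(6 + C))
v(T, q) = -2 + 10*T/(6 + T) (v(T, q) = -2 + (2*T/(6 + T))*5 = -2 + 10*T/(6 + T))
sqrt((-794 + 192) + 3160/v(33, -25)) = sqrt((-794 + 192) + 3160/((4*(-3 + 2*33)/(6 + 33)))) = sqrt(-602 + 3160/((4*(-3 + 66)/39))) = sqrt(-602 + 3160/((4*(1/39)*63))) = sqrt(-602 + 3160/(84/13)) = sqrt(-602 + 3160*(13/84)) = sqrt(-602 + 10270/21) = sqrt(-2372/21) = 2*I*sqrt(12453)/21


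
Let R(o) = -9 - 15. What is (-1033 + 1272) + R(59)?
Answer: 215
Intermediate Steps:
R(o) = -24
(-1033 + 1272) + R(59) = (-1033 + 1272) - 24 = 239 - 24 = 215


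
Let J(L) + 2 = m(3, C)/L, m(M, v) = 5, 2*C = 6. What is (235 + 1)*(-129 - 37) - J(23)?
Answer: -901007/23 ≈ -39174.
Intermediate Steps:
C = 3 (C = (½)*6 = 3)
J(L) = -2 + 5/L
(235 + 1)*(-129 - 37) - J(23) = (235 + 1)*(-129 - 37) - (-2 + 5/23) = 236*(-166) - (-2 + 5*(1/23)) = -39176 - (-2 + 5/23) = -39176 - 1*(-41/23) = -39176 + 41/23 = -901007/23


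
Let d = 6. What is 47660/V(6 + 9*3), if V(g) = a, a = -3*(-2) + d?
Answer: 11915/3 ≈ 3971.7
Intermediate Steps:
a = 12 (a = -3*(-2) + 6 = 6 + 6 = 12)
V(g) = 12
47660/V(6 + 9*3) = 47660/12 = 47660*(1/12) = 11915/3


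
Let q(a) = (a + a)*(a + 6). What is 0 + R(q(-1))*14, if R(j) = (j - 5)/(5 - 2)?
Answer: -70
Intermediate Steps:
q(a) = 2*a*(6 + a) (q(a) = (2*a)*(6 + a) = 2*a*(6 + a))
R(j) = -5/3 + j/3 (R(j) = (-5 + j)/3 = (-5 + j)*(⅓) = -5/3 + j/3)
0 + R(q(-1))*14 = 0 + (-5/3 + (2*(-1)*(6 - 1))/3)*14 = 0 + (-5/3 + (2*(-1)*5)/3)*14 = 0 + (-5/3 + (⅓)*(-10))*14 = 0 + (-5/3 - 10/3)*14 = 0 - 5*14 = 0 - 70 = -70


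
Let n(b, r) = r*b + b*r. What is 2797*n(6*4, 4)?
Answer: 537024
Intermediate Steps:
n(b, r) = 2*b*r (n(b, r) = b*r + b*r = 2*b*r)
2797*n(6*4, 4) = 2797*(2*(6*4)*4) = 2797*(2*24*4) = 2797*192 = 537024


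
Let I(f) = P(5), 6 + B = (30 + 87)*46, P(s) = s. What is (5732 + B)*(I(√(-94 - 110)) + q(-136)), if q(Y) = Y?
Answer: -1455148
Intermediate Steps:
B = 5376 (B = -6 + (30 + 87)*46 = -6 + 117*46 = -6 + 5382 = 5376)
I(f) = 5
(5732 + B)*(I(√(-94 - 110)) + q(-136)) = (5732 + 5376)*(5 - 136) = 11108*(-131) = -1455148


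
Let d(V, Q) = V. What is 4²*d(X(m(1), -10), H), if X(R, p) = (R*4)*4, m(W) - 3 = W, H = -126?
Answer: 1024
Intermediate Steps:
m(W) = 3 + W
X(R, p) = 16*R (X(R, p) = (4*R)*4 = 16*R)
4²*d(X(m(1), -10), H) = 4²*(16*(3 + 1)) = 16*(16*4) = 16*64 = 1024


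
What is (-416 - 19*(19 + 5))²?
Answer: 760384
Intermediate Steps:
(-416 - 19*(19 + 5))² = (-416 - 19*24)² = (-416 - 456)² = (-872)² = 760384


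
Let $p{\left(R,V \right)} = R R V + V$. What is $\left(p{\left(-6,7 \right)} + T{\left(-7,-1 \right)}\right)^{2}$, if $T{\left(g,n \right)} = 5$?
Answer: $69696$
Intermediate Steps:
$p{\left(R,V \right)} = V + V R^{2}$ ($p{\left(R,V \right)} = R^{2} V + V = V R^{2} + V = V + V R^{2}$)
$\left(p{\left(-6,7 \right)} + T{\left(-7,-1 \right)}\right)^{2} = \left(7 \left(1 + \left(-6\right)^{2}\right) + 5\right)^{2} = \left(7 \left(1 + 36\right) + 5\right)^{2} = \left(7 \cdot 37 + 5\right)^{2} = \left(259 + 5\right)^{2} = 264^{2} = 69696$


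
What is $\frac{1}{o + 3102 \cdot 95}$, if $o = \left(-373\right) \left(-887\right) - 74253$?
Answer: $\frac{1}{551288} \approx 1.8139 \cdot 10^{-6}$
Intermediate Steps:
$o = 256598$ ($o = 330851 - 74253 = 256598$)
$\frac{1}{o + 3102 \cdot 95} = \frac{1}{256598 + 3102 \cdot 95} = \frac{1}{256598 + 294690} = \frac{1}{551288}$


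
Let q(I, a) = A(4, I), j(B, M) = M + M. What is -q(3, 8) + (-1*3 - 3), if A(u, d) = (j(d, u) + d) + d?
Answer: -20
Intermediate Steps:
j(B, M) = 2*M
A(u, d) = 2*d + 2*u (A(u, d) = (2*u + d) + d = (d + 2*u) + d = 2*d + 2*u)
q(I, a) = 8 + 2*I (q(I, a) = 2*I + 2*4 = 2*I + 8 = 8 + 2*I)
-q(3, 8) + (-1*3 - 3) = -(8 + 2*3) + (-1*3 - 3) = -(8 + 6) + (-3 - 3) = -1*14 - 6 = -14 - 6 = -20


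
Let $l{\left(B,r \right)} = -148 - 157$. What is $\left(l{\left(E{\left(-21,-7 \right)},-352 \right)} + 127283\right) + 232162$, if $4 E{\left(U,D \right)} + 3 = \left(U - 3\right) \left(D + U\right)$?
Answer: $359140$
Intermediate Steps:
$E{\left(U,D \right)} = - \frac{3}{4} + \frac{\left(-3 + U\right) \left(D + U\right)}{4}$ ($E{\left(U,D \right)} = - \frac{3}{4} + \frac{\left(U - 3\right) \left(D + U\right)}{4} = - \frac{3}{4} + \frac{\left(-3 + U\right) \left(D + U\right)}{4}$)
$l{\left(B,r \right)} = -305$
$\left(l{\left(E{\left(-21,-7 \right)},-352 \right)} + 127283\right) + 232162 = \left(-305 + 127283\right) + 232162 = 126978 + 232162 = 359140$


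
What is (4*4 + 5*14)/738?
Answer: 43/369 ≈ 0.11653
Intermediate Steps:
(4*4 + 5*14)/738 = (16 + 70)*(1/738) = 86*(1/738) = 43/369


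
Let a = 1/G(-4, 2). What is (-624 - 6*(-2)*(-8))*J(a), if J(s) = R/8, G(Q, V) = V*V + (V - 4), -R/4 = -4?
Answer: -1440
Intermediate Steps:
R = 16 (R = -4*(-4) = 16)
G(Q, V) = -4 + V + V² (G(Q, V) = V² + (-4 + V) = -4 + V + V²)
a = ½ (a = 1/(-4 + 2 + 2²) = 1/(-4 + 2 + 4) = 1/2 = ½ ≈ 0.50000)
J(s) = 2 (J(s) = 16/8 = 16*(⅛) = 2)
(-624 - 6*(-2)*(-8))*J(a) = (-624 - 6*(-2)*(-8))*2 = (-624 + 12*(-8))*2 = (-624 - 96)*2 = -720*2 = -1440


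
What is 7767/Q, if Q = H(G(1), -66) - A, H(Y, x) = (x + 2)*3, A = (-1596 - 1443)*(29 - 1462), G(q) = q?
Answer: -2589/1451693 ≈ -0.0017834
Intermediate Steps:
A = 4354887 (A = -3039*(-1433) = 4354887)
H(Y, x) = 6 + 3*x (H(Y, x) = (2 + x)*3 = 6 + 3*x)
Q = -4355079 (Q = (6 + 3*(-66)) - 1*4354887 = (6 - 198) - 4354887 = -192 - 4354887 = -4355079)
7767/Q = 7767/(-4355079) = 7767*(-1/4355079) = -2589/1451693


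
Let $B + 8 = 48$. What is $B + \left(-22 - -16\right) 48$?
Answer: $-248$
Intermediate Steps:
$B = 40$ ($B = -8 + 48 = 40$)
$B + \left(-22 - -16\right) 48 = 40 + \left(-22 - -16\right) 48 = 40 + \left(-22 + 16\right) 48 = 40 - 288 = -248$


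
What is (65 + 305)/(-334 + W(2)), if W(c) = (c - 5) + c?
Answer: -74/67 ≈ -1.1045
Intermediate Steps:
W(c) = -5 + 2*c (W(c) = (-5 + c) + c = -5 + 2*c)
(65 + 305)/(-334 + W(2)) = (65 + 305)/(-334 + (-5 + 2*2)) = 370/(-334 + (-5 + 4)) = 370/(-334 - 1) = 370/(-335) = 370*(-1/335) = -74/67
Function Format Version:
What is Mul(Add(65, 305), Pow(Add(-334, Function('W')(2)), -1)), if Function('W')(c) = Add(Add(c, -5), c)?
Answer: Rational(-74, 67) ≈ -1.1045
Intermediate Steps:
Function('W')(c) = Add(-5, Mul(2, c)) (Function('W')(c) = Add(Add(-5, c), c) = Add(-5, Mul(2, c)))
Mul(Add(65, 305), Pow(Add(-334, Function('W')(2)), -1)) = Mul(Add(65, 305), Pow(Add(-334, Add(-5, Mul(2, 2))), -1)) = Mul(370, Pow(Add(-334, Add(-5, 4)), -1)) = Mul(370, Pow(Add(-334, -1), -1)) = Mul(370, Pow(-335, -1)) = Mul(370, Rational(-1, 335)) = Rational(-74, 67)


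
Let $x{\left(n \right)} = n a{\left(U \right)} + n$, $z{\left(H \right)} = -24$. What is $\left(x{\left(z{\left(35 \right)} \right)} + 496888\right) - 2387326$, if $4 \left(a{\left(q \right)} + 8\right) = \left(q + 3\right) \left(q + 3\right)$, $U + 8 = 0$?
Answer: $-1890420$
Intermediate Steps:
$U = -8$ ($U = -8 + 0 = -8$)
$a{\left(q \right)} = -8 + \frac{\left(3 + q\right)^{2}}{4}$ ($a{\left(q \right)} = -8 + \frac{\left(q + 3\right) \left(q + 3\right)}{4} = -8 + \frac{\left(3 + q\right) \left(3 + q\right)}{4} = -8 + \frac{\left(3 + q\right)^{2}}{4}$)
$x{\left(n \right)} = - \frac{3 n}{4}$ ($x{\left(n \right)} = n \left(-8 + \frac{\left(3 - 8\right)^{2}}{4}\right) + n = n \left(-8 + \frac{\left(-5\right)^{2}}{4}\right) + n = n \left(-8 + \frac{1}{4} \cdot 25\right) + n = n \left(-8 + \frac{25}{4}\right) + n = n \left(- \frac{7}{4}\right) + n = - \frac{7 n}{4} + n = - \frac{3 n}{4}$)
$\left(x{\left(z{\left(35 \right)} \right)} + 496888\right) - 2387326 = \left(\left(- \frac{3}{4}\right) \left(-24\right) + 496888\right) - 2387326 = \left(18 + 496888\right) - 2387326 = 496906 - 2387326 = -1890420$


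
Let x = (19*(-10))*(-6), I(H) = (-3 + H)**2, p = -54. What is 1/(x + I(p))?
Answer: 1/4389 ≈ 0.00022784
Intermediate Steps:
x = 1140 (x = -190*(-6) = 1140)
1/(x + I(p)) = 1/(1140 + (-3 - 54)**2) = 1/(1140 + (-57)**2) = 1/(1140 + 3249) = 1/4389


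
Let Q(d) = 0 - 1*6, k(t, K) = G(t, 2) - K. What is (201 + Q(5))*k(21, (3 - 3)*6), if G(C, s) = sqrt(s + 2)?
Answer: 390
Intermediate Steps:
G(C, s) = sqrt(2 + s)
k(t, K) = 2 - K (k(t, K) = sqrt(2 + 2) - K = sqrt(4) - K = 2 - K)
Q(d) = -6 (Q(d) = 0 - 6 = -6)
(201 + Q(5))*k(21, (3 - 3)*6) = (201 - 6)*(2 - (3 - 3)*6) = 195*(2 - 0*6) = 195*(2 - 1*0) = 195*(2 + 0) = 195*2 = 390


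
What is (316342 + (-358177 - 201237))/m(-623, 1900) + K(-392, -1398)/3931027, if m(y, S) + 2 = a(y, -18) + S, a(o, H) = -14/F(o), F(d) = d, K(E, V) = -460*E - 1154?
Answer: -7084270459386/55337067079 ≈ -128.02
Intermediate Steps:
K(E, V) = -1154 - 460*E
a(o, H) = -14/o
m(y, S) = -2 + S - 14/y (m(y, S) = -2 + (-14/y + S) = -2 + (S - 14/y) = -2 + S - 14/y)
(316342 + (-358177 - 201237))/m(-623, 1900) + K(-392, -1398)/3931027 = (316342 + (-358177 - 201237))/(-2 + 1900 - 14/(-623)) + (-1154 - 460*(-392))/3931027 = (316342 - 559414)/(-2 + 1900 - 14*(-1/623)) + (-1154 + 180320)*(1/3931027) = -243072/(-2 + 1900 + 2/89) + 179166*(1/3931027) = -243072/168924/89 + 179166/3931027 = -243072*89/168924 + 179166/3931027 = -1802784/14077 + 179166/3931027 = -7084270459386/55337067079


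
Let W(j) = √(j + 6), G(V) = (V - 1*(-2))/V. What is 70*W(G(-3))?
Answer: 70*√57/3 ≈ 176.16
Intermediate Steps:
G(V) = (2 + V)/V (G(V) = (V + 2)/V = (2 + V)/V)
W(j) = √(6 + j)
70*W(G(-3)) = 70*√(6 + (2 - 3)/(-3)) = 70*√(6 - ⅓*(-1)) = 70*√(6 + ⅓) = 70*√(19/3) = 70*(√57/3) = 70*√57/3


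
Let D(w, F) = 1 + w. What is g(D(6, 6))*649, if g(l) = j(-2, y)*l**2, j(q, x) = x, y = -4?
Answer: -127204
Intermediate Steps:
g(l) = -4*l**2
g(D(6, 6))*649 = -4*(1 + 6)**2*649 = -4*7**2*649 = -4*49*649 = -196*649 = -127204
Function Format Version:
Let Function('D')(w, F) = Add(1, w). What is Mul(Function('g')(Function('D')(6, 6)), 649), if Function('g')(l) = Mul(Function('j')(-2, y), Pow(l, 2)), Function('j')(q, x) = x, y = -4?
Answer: -127204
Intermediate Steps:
Function('g')(l) = Mul(-4, Pow(l, 2))
Mul(Function('g')(Function('D')(6, 6)), 649) = Mul(Mul(-4, Pow(Add(1, 6), 2)), 649) = Mul(Mul(-4, Pow(7, 2)), 649) = Mul(Mul(-4, 49), 649) = Mul(-196, 649) = -127204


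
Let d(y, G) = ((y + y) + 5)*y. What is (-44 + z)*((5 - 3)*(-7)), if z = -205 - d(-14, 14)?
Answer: 7994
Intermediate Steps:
d(y, G) = y*(5 + 2*y) (d(y, G) = (2*y + 5)*y = (5 + 2*y)*y = y*(5 + 2*y))
z = -527 (z = -205 - (-14)*(5 + 2*(-14)) = -205 - (-14)*(5 - 28) = -205 - (-14)*(-23) = -205 - 1*322 = -205 - 322 = -527)
(-44 + z)*((5 - 3)*(-7)) = (-44 - 527)*((5 - 3)*(-7)) = -1142*(-7) = -571*(-14) = 7994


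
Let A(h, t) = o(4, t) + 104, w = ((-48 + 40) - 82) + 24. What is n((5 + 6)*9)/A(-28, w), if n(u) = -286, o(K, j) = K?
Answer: -143/54 ≈ -2.6481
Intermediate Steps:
w = -66 (w = (-8 - 82) + 24 = -90 + 24 = -66)
A(h, t) = 108 (A(h, t) = 4 + 104 = 108)
n((5 + 6)*9)/A(-28, w) = -286/108 = -286*1/108 = -143/54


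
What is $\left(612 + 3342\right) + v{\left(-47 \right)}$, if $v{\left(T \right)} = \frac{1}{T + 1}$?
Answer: $\frac{181883}{46} \approx 3954.0$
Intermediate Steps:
$v{\left(T \right)} = \frac{1}{1 + T}$
$\left(612 + 3342\right) + v{\left(-47 \right)} = \left(612 + 3342\right) + \frac{1}{1 - 47} = 3954 + \frac{1}{-46} = 3954 - \frac{1}{46} = \frac{181883}{46}$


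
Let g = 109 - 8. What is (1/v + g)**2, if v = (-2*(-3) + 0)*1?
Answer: 368449/36 ≈ 10235.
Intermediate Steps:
g = 101
v = 6 (v = (6 + 0)*1 = 6*1 = 6)
(1/v + g)**2 = (1/6 + 101)**2 = (607/6)**2 = 368449/36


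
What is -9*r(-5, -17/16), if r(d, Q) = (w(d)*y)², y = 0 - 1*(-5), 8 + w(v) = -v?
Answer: -2025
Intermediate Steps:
w(v) = -8 - v
y = 5 (y = 0 + 5 = 5)
r(d, Q) = (-40 - 5*d)² (r(d, Q) = ((-8 - d)*5)² = (-40 - 5*d)²)
-9*r(-5, -17/16) = -225*(8 - 5)² = -225*3² = -225*9 = -9*225 = -2025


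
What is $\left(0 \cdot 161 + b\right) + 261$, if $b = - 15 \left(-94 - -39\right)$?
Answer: $1086$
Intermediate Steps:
$b = 825$ ($b = - 15 \left(-94 + 39\right) = \left(-15\right) \left(-55\right) = 825$)
$\left(0 \cdot 161 + b\right) + 261 = \left(0 \cdot 161 + 825\right) + 261 = \left(0 + 825\right) + 261 = 825 + 261 = 1086$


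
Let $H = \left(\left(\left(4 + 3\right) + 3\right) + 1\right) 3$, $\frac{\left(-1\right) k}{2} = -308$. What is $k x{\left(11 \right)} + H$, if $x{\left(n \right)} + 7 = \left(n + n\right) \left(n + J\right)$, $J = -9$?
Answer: $22825$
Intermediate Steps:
$k = 616$ ($k = \left(-2\right) \left(-308\right) = 616$)
$x{\left(n \right)} = -7 + 2 n \left(-9 + n\right)$ ($x{\left(n \right)} = -7 + \left(n + n\right) \left(n - 9\right) = -7 + 2 n \left(-9 + n\right)$)
$H = 33$ ($H = \left(\left(7 + 3\right) + 1\right) 3 = \left(10 + 1\right) 3 = 11 \cdot 3 = 33$)
$k x{\left(11 \right)} + H = 616 \left(-7 - 198 + 2 \cdot 11^{2}\right) + 33 = 616 \left(-7 - 198 + 2 \cdot 121\right) + 33 = 616 \left(-7 - 198 + 242\right) + 33 = 616 \cdot 37 + 33 = 22792 + 33 = 22825$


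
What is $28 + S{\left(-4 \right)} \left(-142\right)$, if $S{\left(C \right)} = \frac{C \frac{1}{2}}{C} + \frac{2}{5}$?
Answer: $- \frac{499}{5} \approx -99.8$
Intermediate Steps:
$S{\left(C \right)} = \frac{9}{10}$ ($S{\left(C \right)} = \frac{C \frac{1}{2}}{C} + 2 \cdot \frac{1}{5} = \frac{\frac{1}{2} C}{C} + \frac{2}{5} = \frac{1}{2} + \frac{2}{5} = \frac{9}{10}$)
$28 + S{\left(-4 \right)} \left(-142\right) = 28 + \frac{9}{10} \left(-142\right) = 28 - \frac{639}{5} = - \frac{499}{5}$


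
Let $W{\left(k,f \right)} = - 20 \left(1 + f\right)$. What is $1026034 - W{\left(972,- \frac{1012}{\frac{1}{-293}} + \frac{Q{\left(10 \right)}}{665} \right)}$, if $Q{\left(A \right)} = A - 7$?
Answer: $\frac{925197754}{133} \approx 6.9564 \cdot 10^{6}$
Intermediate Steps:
$Q{\left(A \right)} = -7 + A$ ($Q{\left(A \right)} = A - 7 = -7 + A$)
$W{\left(k,f \right)} = -20 - 20 f$
$1026034 - W{\left(972,- \frac{1012}{\frac{1}{-293}} + \frac{Q{\left(10 \right)}}{665} \right)} = 1026034 - \left(-20 - 20 \left(- \frac{1012}{\frac{1}{-293}} + \frac{-7 + 10}{665}\right)\right) = 1026034 - \left(-20 - 20 \left(- \frac{1012}{- \frac{1}{293}} + 3 \cdot \frac{1}{665}\right)\right) = 1026034 - \left(-20 - 20 \left(\left(-1012\right) \left(-293\right) + \frac{3}{665}\right)\right) = 1026034 - \left(-20 - 20 \left(296516 + \frac{3}{665}\right)\right) = 1026034 - \left(-20 - \frac{788732572}{133}\right) = 1026034 - - \frac{788735232}{133} = 1026034 + \frac{788735232}{133} = \frac{925197754}{133}$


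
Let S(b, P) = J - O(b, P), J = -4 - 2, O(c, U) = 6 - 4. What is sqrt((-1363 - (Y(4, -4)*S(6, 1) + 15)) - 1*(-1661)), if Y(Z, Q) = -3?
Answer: sqrt(259) ≈ 16.093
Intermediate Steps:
O(c, U) = 2
J = -6
S(b, P) = -8 (S(b, P) = -6 - 1*2 = -6 - 2 = -8)
sqrt((-1363 - (Y(4, -4)*S(6, 1) + 15)) - 1*(-1661)) = sqrt((-1363 - (-3*(-8) + 15)) - 1*(-1661)) = sqrt((-1363 - (24 + 15)) + 1661) = sqrt((-1363 - 1*39) + 1661) = sqrt((-1363 - 39) + 1661) = sqrt(-1402 + 1661) = sqrt(259)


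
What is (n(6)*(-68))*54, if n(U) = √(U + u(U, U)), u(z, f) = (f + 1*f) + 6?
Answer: -7344*√6 ≈ -17989.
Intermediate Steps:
u(z, f) = 6 + 2*f (u(z, f) = (f + f) + 6 = 2*f + 6 = 6 + 2*f)
n(U) = √(6 + 3*U) (n(U) = √(U + (6 + 2*U)) = √(6 + 3*U))
(n(6)*(-68))*54 = (√(6 + 3*6)*(-68))*54 = (√(6 + 18)*(-68))*54 = (√24*(-68))*54 = ((2*√6)*(-68))*54 = -136*√6*54 = -7344*√6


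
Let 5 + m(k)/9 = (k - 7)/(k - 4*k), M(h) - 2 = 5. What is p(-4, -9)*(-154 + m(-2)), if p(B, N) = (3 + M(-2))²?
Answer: -21250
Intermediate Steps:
M(h) = 7 (M(h) = 2 + 5 = 7)
p(B, N) = 100 (p(B, N) = (3 + 7)² = 10² = 100)
m(k) = -45 - 3*(-7 + k)/k (m(k) = -45 + 9*((k - 7)/(k - 4*k)) = -45 + 9*((-7 + k)/((-3*k))) = -45 + 9*((-7 + k)*(-1/(3*k))) = -45 + 9*(-(-7 + k)/(3*k)) = -45 - 3*(-7 + k)/k)
p(-4, -9)*(-154 + m(-2)) = 100*(-154 + (-48 + 21/(-2))) = 100*(-154 + (-48 + 21*(-½))) = 100*(-154 + (-48 - 21/2)) = 100*(-154 - 117/2) = 100*(-425/2) = -21250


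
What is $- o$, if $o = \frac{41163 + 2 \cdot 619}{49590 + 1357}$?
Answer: $- \frac{42401}{50947} \approx -0.83226$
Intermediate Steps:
$o = \frac{42401}{50947}$ ($o = \frac{41163 + 1238}{50947} = 42401 \cdot \frac{1}{50947} = \frac{42401}{50947} \approx 0.83226$)
$- o = \left(-1\right) \frac{42401}{50947} = - \frac{42401}{50947}$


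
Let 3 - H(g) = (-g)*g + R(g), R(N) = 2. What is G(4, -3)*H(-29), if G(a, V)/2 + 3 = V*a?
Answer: -25260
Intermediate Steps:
G(a, V) = -6 + 2*V*a (G(a, V) = -6 + 2*(V*a) = -6 + 2*V*a)
H(g) = 1 + g² (H(g) = 3 - ((-g)*g + 2) = 3 - (-g² + 2) = 3 - (2 - g²) = 3 + (-2 + g²) = 1 + g²)
G(4, -3)*H(-29) = (-6 + 2*(-3)*4)*(1 + (-29)²) = (-6 - 24)*(1 + 841) = -30*842 = -25260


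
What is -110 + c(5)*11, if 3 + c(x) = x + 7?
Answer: -11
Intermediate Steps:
c(x) = 4 + x (c(x) = -3 + (x + 7) = -3 + (7 + x) = 4 + x)
-110 + c(5)*11 = -110 + (4 + 5)*11 = -110 + 9*11 = -110 + 99 = -11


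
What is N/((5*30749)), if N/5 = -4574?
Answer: -4574/30749 ≈ -0.14875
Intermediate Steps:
N = -22870 (N = 5*(-4574) = -22870)
N/((5*30749)) = -22870/(5*30749) = -22870/153745 = -22870*1/153745 = -4574/30749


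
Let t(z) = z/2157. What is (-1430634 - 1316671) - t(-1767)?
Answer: -1975311706/719 ≈ -2.7473e+6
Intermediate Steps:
t(z) = z/2157 (t(z) = z*(1/2157) = z/2157)
(-1430634 - 1316671) - t(-1767) = (-1430634 - 1316671) - (-1767)/2157 = -2747305 - 1*(-589/719) = -2747305 + 589/719 = -1975311706/719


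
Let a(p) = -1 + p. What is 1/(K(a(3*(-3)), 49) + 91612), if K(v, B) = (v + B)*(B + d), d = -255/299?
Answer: 23/2150264 ≈ 1.0696e-5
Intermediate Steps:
d = -255/299 (d = -255*1/299 = -255/299 ≈ -0.85284)
K(v, B) = (-255/299 + B)*(B + v) (K(v, B) = (v + B)*(B - 255/299) = (B + v)*(-255/299 + B) = (-255/299 + B)*(B + v))
1/(K(a(3*(-3)), 49) + 91612) = 1/((49² - 255/299*49 - 255*(-1 + 3*(-3))/299 + 49*(-1 + 3*(-3))) + 91612) = 1/((2401 - 12495/299 - 255*(-1 - 9)/299 + 49*(-1 - 9)) + 91612) = 1/((2401 - 12495/299 - 255/299*(-10) + 49*(-10)) + 91612) = 1/((2401 - 12495/299 + 2550/299 - 490) + 91612) = 1/(43188/23 + 91612) = 1/(2150264/23) = 23/2150264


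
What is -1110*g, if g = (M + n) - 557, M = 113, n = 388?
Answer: 62160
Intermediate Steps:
g = -56 (g = (113 + 388) - 557 = 501 - 557 = -56)
-1110*g = -1110*(-56) = 62160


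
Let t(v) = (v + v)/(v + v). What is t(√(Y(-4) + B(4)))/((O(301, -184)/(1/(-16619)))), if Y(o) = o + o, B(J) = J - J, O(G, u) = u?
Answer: 1/3057896 ≈ 3.2702e-7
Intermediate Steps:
B(J) = 0
Y(o) = 2*o
t(v) = 1 (t(v) = (2*v)/((2*v)) = (2*v)*(1/(2*v)) = 1)
t(√(Y(-4) + B(4)))/((O(301, -184)/(1/(-16619)))) = 1/(-184/(1/(-16619))) = 1/(-184/(-1/16619)) = 1/(-184*(-16619)) = 1/3057896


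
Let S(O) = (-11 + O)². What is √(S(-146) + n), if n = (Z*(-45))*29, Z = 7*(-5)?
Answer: 2*√17581 ≈ 265.19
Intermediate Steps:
Z = -35
n = 45675 (n = -35*(-45)*29 = 1575*29 = 45675)
√(S(-146) + n) = √((-11 - 146)² + 45675) = √((-157)² + 45675) = √(24649 + 45675) = √70324 = 2*√17581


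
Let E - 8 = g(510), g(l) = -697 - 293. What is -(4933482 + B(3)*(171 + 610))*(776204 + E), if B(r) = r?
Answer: -3826360128150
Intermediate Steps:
g(l) = -990
E = -982 (E = 8 - 990 = -982)
-(4933482 + B(3)*(171 + 610))*(776204 + E) = -(4933482 + 3*(171 + 610))*(776204 - 982) = -(4933482 + 3*781)*775222 = -(4933482 + 2343)*775222 = -4935825*775222 = -1*3826360128150 = -3826360128150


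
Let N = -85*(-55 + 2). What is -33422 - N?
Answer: -37927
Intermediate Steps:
N = 4505 (N = -85*(-53) = 4505)
-33422 - N = -33422 - 1*4505 = -33422 - 4505 = -37927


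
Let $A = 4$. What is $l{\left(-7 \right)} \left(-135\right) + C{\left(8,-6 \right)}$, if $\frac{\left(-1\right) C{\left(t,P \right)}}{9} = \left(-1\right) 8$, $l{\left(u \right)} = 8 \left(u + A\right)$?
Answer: $3312$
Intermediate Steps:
$l{\left(u \right)} = 32 + 8 u$ ($l{\left(u \right)} = 8 \left(u + 4\right) = 8 \left(4 + u\right) = 32 + 8 u$)
$C{\left(t,P \right)} = 72$ ($C{\left(t,P \right)} = - 9 \left(\left(-1\right) 8\right) = \left(-9\right) \left(-8\right) = 72$)
$l{\left(-7 \right)} \left(-135\right) + C{\left(8,-6 \right)} = \left(32 + 8 \left(-7\right)\right) \left(-135\right) + 72 = \left(32 - 56\right) \left(-135\right) + 72 = \left(-24\right) \left(-135\right) + 72 = 3240 + 72 = 3312$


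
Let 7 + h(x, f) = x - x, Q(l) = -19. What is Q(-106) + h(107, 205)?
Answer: -26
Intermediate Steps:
h(x, f) = -7 (h(x, f) = -7 + (x - x) = -7 + 0 = -7)
Q(-106) + h(107, 205) = -19 - 7 = -26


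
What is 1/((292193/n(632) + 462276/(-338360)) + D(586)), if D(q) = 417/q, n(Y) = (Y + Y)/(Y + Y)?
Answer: 12392435/3620974647604 ≈ 3.4224e-6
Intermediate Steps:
n(Y) = 1 (n(Y) = (2*Y)/((2*Y)) = (2*Y)*(1/(2*Y)) = 1)
1/((292193/n(632) + 462276/(-338360)) + D(586)) = 1/((292193/1 + 462276/(-338360)) + 417/586) = 1/((292193*1 + 462276*(-1/338360)) + 417*(1/586)) = 1/((292193 - 115569/84590) + 417/586) = 1/(24716490301/84590 + 417/586) = 1/(3620974647604/12392435) = 12392435/3620974647604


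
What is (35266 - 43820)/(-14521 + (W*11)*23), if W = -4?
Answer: 1222/2219 ≈ 0.55070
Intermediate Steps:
(35266 - 43820)/(-14521 + (W*11)*23) = (35266 - 43820)/(-14521 - 4*11*23) = -8554/(-14521 - 44*23) = -8554/(-14521 - 1012) = -8554/(-15533) = -8554*(-1/15533) = 1222/2219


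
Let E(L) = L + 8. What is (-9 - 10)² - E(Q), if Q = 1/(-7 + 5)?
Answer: 707/2 ≈ 353.50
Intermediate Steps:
Q = -½ (Q = 1/(-2) = -½ ≈ -0.50000)
E(L) = 8 + L
(-9 - 10)² - E(Q) = (-9 - 10)² - (8 - ½) = (-19)² - 1*15/2 = 361 - 15/2 = 707/2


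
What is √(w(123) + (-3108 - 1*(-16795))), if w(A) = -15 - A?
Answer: √13549 ≈ 116.40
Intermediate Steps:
√(w(123) + (-3108 - 1*(-16795))) = √((-15 - 1*123) + (-3108 - 1*(-16795))) = √((-15 - 123) + (-3108 + 16795)) = √(-138 + 13687) = √13549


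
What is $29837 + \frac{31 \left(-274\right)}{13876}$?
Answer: $\frac{207004859}{6938} \approx 29836.0$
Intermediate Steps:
$29837 + \frac{31 \left(-274\right)}{13876} = 29837 - \frac{4247}{6938} = \frac{207004859}{6938}$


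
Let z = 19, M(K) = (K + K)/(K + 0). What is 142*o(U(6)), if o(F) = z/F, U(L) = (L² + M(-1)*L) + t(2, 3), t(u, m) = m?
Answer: 2698/51 ≈ 52.902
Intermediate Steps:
M(K) = 2 (M(K) = (2*K)/K = 2)
U(L) = 3 + L² + 2*L (U(L) = (L² + 2*L) + 3 = 3 + L² + 2*L)
o(F) = 19/F
142*o(U(6)) = 142*(19/(3 + 6² + 2*6)) = 142*(19/(3 + 36 + 12)) = 142*(19/51) = 2698/51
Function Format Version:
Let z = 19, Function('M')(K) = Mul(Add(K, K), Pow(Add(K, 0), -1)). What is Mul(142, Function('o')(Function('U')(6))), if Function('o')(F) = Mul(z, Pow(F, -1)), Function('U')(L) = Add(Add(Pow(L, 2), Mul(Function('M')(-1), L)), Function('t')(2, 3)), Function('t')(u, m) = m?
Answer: Rational(2698, 51) ≈ 52.902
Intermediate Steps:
Function('M')(K) = 2 (Function('M')(K) = Mul(Mul(2, K), Pow(K, -1)) = 2)
Function('U')(L) = Add(3, Pow(L, 2), Mul(2, L)) (Function('U')(L) = Add(Add(Pow(L, 2), Mul(2, L)), 3) = Add(3, Pow(L, 2), Mul(2, L)))
Function('o')(F) = Mul(19, Pow(F, -1))
Mul(142, Function('o')(Function('U')(6))) = Mul(142, Mul(19, Pow(Add(3, Pow(6, 2), Mul(2, 6)), -1))) = Mul(142, Mul(19, Pow(Add(3, 36, 12), -1))) = Mul(142, Mul(19, Pow(51, -1))) = Mul(142, Mul(19, Rational(1, 51))) = Mul(142, Rational(19, 51)) = Rational(2698, 51)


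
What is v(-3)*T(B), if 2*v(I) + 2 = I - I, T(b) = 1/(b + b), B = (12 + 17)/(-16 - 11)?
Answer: 27/58 ≈ 0.46552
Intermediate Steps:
B = -29/27 (B = 29/(-27) = 29*(-1/27) = -29/27 ≈ -1.0741)
T(b) = 1/(2*b)
v(I) = -1 (v(I) = -1 + (I - I)/2 = -1 + (½)*0 = -1 + 0 = -1)
v(-3)*T(B) = -1/(2*(-29/27)) = -(-27)/(2*29) = -1*(-27/58) = 27/58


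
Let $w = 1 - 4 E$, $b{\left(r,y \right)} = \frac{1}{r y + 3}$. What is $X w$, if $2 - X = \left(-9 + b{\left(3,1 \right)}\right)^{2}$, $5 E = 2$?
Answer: $\frac{2737}{60} \approx 45.617$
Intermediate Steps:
$b{\left(r,y \right)} = \frac{1}{3 + r y}$
$E = \frac{2}{5}$ ($E = \frac{1}{5} \cdot 2 = \frac{2}{5} \approx 0.4$)
$w = - \frac{3}{5}$ ($w = 1 - \frac{8}{5} = - \frac{3}{5} \approx -0.6$)
$X = - \frac{2737}{36}$ ($X = 2 - \left(-9 + \frac{1}{3 + 3 \cdot 1}\right)^{2} = 2 - \left(-9 + \frac{1}{3 + 3}\right)^{2} = 2 - \left(-9 + \frac{1}{6}\right)^{2} = 2 - \left(- \frac{53}{6}\right)^{2} = 2 - \frac{2809}{36} = - \frac{2737}{36} \approx -76.028$)
$X w = \left(- \frac{2737}{36}\right) \left(- \frac{3}{5}\right) = \frac{2737}{60}$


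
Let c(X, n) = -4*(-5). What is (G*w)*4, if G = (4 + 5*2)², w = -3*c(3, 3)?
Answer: -47040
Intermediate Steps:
c(X, n) = 20
w = -60 (w = -3*20 = -60)
G = 196 (G = (4 + 10)² = 14² = 196)
(G*w)*4 = (196*(-60))*4 = -11760*4 = -47040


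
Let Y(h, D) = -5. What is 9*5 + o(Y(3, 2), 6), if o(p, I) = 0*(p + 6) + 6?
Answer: 51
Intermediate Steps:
o(p, I) = 6 (o(p, I) = 0*(6 + p) + 6 = 0 + 6 = 6)
9*5 + o(Y(3, 2), 6) = 9*5 + 6 = 45 + 6 = 51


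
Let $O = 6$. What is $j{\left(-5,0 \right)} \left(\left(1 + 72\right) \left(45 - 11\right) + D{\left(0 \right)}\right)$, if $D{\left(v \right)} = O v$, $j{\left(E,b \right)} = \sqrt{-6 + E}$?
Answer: $2482 i \sqrt{11} \approx 8231.9 i$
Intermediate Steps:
$D{\left(v \right)} = 6 v$
$j{\left(-5,0 \right)} \left(\left(1 + 72\right) \left(45 - 11\right) + D{\left(0 \right)}\right) = \sqrt{-6 - 5} \left(\left(1 + 72\right) \left(45 - 11\right) + 6 \cdot 0\right) = \sqrt{-11} \left(73 \cdot 34 + 0\right) = i \sqrt{11} \left(2482 + 0\right) = i \sqrt{11} \cdot 2482 = 2482 i \sqrt{11}$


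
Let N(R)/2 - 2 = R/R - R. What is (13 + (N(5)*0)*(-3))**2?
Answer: 169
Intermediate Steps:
N(R) = 6 - 2*R (N(R) = 4 + 2*(R/R - R) = 4 + 2*(1 - R) = 4 + (2 - 2*R) = 6 - 2*R)
(13 + (N(5)*0)*(-3))**2 = (13 + ((6 - 2*5)*0)*(-3))**2 = (13 + ((6 - 10)*0)*(-3))**2 = (13 - 4*0*(-3))**2 = (13 + 0*(-3))**2 = (13 + 0)**2 = 13**2 = 169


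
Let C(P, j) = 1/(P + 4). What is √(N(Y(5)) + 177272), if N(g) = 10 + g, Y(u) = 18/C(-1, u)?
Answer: 6*√4926 ≈ 421.11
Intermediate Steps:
C(P, j) = 1/(4 + P)
Y(u) = 54 (Y(u) = 18/(1/(4 - 1)) = 18/(1/3) = 18/(⅓) = 18*3 = 54)
√(N(Y(5)) + 177272) = √((10 + 54) + 177272) = √(64 + 177272) = √177336 = 6*√4926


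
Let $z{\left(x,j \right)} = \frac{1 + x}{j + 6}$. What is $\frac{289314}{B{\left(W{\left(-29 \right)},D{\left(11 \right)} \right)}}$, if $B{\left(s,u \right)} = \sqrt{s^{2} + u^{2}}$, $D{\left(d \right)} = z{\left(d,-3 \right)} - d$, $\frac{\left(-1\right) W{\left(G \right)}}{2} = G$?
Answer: $\frac{289314 \sqrt{3413}}{3413} \approx 4952.2$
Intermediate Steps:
$z{\left(x,j \right)} = \frac{1 + x}{6 + j}$
$W{\left(G \right)} = - 2 G$
$D{\left(d \right)} = \frac{1}{3} - \frac{2 d}{3}$ ($D{\left(d \right)} = \frac{1 + d}{6 - 3} - d = \frac{1 + d}{3} - d = \left(\frac{1}{3} + \frac{d}{3}\right) - d = \frac{1}{3} - \frac{2 d}{3}$)
$\frac{289314}{B{\left(W{\left(-29 \right)},D{\left(11 \right)} \right)}} = \frac{289314}{\sqrt{\left(\left(-2\right) \left(-29\right)\right)^{2} + \left(\frac{1}{3} - \frac{22}{3}\right)^{2}}} = \frac{289314}{\sqrt{58^{2} + \left(\frac{1}{3} - \frac{22}{3}\right)^{2}}} = \frac{289314}{\sqrt{3364 + \left(-7\right)^{2}}} = \frac{289314}{\sqrt{3364 + 49}} = \frac{289314}{\sqrt{3413}} = 289314 \frac{\sqrt{3413}}{3413} = \frac{289314 \sqrt{3413}}{3413}$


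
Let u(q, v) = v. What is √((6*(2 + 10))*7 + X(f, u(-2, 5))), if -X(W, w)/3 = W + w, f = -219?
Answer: √1146 ≈ 33.853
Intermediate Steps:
X(W, w) = -3*W - 3*w (X(W, w) = -3*(W + w) = -3*W - 3*w)
√((6*(2 + 10))*7 + X(f, u(-2, 5))) = √((6*(2 + 10))*7 + (-3*(-219) - 3*5)) = √((6*12)*7 + (657 - 15)) = √(72*7 + 642) = √(504 + 642) = √1146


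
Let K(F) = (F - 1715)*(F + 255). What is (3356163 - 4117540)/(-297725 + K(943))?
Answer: 761377/1222581 ≈ 0.62276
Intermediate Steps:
K(F) = (-1715 + F)*(255 + F)
(3356163 - 4117540)/(-297725 + K(943)) = (3356163 - 4117540)/(-297725 + (-437325 + 943**2 - 1460*943)) = -761377/(-297725 + (-437325 + 889249 - 1376780)) = -761377/(-297725 - 924856) = -761377/(-1222581) = -761377*(-1/1222581) = 761377/1222581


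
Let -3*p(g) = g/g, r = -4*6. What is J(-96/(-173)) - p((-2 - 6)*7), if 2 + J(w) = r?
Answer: -77/3 ≈ -25.667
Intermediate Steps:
r = -24
p(g) = -⅓ (p(g) = -g/(3*g) = -⅓*1 = -⅓)
J(w) = -26 (J(w) = -2 - 24 = -26)
J(-96/(-173)) - p((-2 - 6)*7) = -26 - 1*(-⅓) = -26 + ⅓ = -77/3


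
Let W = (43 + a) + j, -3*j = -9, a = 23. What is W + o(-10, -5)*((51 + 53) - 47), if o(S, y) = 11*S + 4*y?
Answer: -7341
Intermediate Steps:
j = 3 (j = -⅓*(-9) = 3)
W = 69 (W = (43 + 23) + 3 = 66 + 3 = 69)
o(S, y) = 4*y + 11*S
W + o(-10, -5)*((51 + 53) - 47) = 69 + (4*(-5) + 11*(-10))*((51 + 53) - 47) = 69 + (-20 - 110)*(104 - 47) = 69 - 130*57 = 69 - 7410 = -7341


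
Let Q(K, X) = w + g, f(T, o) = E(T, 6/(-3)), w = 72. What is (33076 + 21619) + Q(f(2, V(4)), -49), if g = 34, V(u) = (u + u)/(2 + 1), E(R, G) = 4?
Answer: 54801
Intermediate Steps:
V(u) = 2*u/3 (V(u) = (2*u)/3 = (2*u)*(⅓) = 2*u/3)
f(T, o) = 4
Q(K, X) = 106 (Q(K, X) = 72 + 34 = 106)
(33076 + 21619) + Q(f(2, V(4)), -49) = (33076 + 21619) + 106 = 54695 + 106 = 54801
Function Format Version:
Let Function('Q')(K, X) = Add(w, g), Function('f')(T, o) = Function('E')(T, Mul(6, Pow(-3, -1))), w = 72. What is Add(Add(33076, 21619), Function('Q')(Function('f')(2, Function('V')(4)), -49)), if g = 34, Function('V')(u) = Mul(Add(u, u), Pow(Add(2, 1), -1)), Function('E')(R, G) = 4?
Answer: 54801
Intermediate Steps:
Function('V')(u) = Mul(Rational(2, 3), u) (Function('V')(u) = Mul(Mul(2, u), Pow(3, -1)) = Mul(Mul(2, u), Rational(1, 3)) = Mul(Rational(2, 3), u))
Function('f')(T, o) = 4
Function('Q')(K, X) = 106 (Function('Q')(K, X) = Add(72, 34) = 106)
Add(Add(33076, 21619), Function('Q')(Function('f')(2, Function('V')(4)), -49)) = Add(Add(33076, 21619), 106) = Add(54695, 106) = 54801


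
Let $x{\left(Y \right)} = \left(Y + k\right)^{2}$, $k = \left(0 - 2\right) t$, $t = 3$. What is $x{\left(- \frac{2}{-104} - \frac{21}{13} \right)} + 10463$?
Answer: $\frac{28447977}{2704} \approx 10521.0$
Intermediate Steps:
$k = -6$ ($k = \left(0 - 2\right) 3 = \left(-2\right) 3 = -6$)
$x{\left(Y \right)} = \left(-6 + Y\right)^{2}$ ($x{\left(Y \right)} = \left(Y - 6\right)^{2} = \left(-6 + Y\right)^{2}$)
$x{\left(- \frac{2}{-104} - \frac{21}{13} \right)} + 10463 = \left(-6 - \left(- \frac{1}{52} + \frac{21}{13}\right)\right)^{2} + 10463 = \left(-6 - \frac{83}{52}\right)^{2} + 10463 = \left(- \frac{395}{52}\right)^{2} + 10463 = \frac{156025}{2704} + 10463 = \frac{28447977}{2704}$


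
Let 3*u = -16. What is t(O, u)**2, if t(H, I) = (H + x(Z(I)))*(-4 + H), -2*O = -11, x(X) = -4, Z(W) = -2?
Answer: 81/16 ≈ 5.0625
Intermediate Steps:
O = 11/2 (O = -1/2*(-11) = 11/2 ≈ 5.5000)
u = -16/3 (u = (1/3)*(-16) = -16/3 ≈ -5.3333)
t(H, I) = (-4 + H)**2 (t(H, I) = (H - 4)*(-4 + H) = (-4 + H)*(-4 + H) = (-4 + H)**2)
t(O, u)**2 = (16 + (11/2)**2 - 8*11/2)**2 = (16 + 121/4 - 44)**2 = (9/4)**2 = 81/16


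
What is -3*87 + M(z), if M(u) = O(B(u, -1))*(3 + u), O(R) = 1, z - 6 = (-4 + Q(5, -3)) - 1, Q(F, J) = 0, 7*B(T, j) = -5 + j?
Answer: -257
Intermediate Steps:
B(T, j) = -5/7 + j/7 (B(T, j) = (-5 + j)/7 = -5/7 + j/7)
z = 1 (z = 6 + ((-4 + 0) - 1) = 6 + (-4 - 1) = 6 - 5 = 1)
M(u) = 3 + u (M(u) = 1*(3 + u) = 3 + u)
-3*87 + M(z) = -3*87 + (3 + 1) = -261 + 4 = -257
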